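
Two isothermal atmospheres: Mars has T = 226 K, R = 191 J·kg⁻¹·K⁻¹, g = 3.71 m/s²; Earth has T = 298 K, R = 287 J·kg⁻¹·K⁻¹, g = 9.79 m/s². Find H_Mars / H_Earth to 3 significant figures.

H = RT/g for each body.
H_Mars = 191 × 226 / 3.71 = 11635 m.
H_Earth = 287 × 298 / 9.79 = 8736.1 m.
H_Mars/H_Earth = 11635/8736.1 = 1.3318.

H_Mars/H_Earth ≈ 1.33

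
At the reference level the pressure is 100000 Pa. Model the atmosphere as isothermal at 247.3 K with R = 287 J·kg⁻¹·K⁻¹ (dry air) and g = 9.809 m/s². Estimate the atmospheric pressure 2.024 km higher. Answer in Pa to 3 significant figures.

Scale height: H = RT/g = 287 × 247.3 / 9.809 = 7235.7 m.
Barometric formula: P = P₀ exp(−z/H).
z/H = 2024.0/7235.7 = 0.27972; exp(−0.27972) = 0.75600.
P = 100000 × 0.75600 = 75600 Pa.

P ≈ 75600 Pa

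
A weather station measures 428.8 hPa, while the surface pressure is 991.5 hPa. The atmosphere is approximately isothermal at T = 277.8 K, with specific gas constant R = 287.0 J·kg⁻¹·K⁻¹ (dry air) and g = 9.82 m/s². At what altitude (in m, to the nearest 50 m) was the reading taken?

Scale height: H = RT/g = 287.0 × 277.8 / 9.82 = 8119.0 m.
Invert the barometric formula: z = H ln(P₀/P).
P₀/P = 991.5/428.8 = 2.3123; ln(2.3123) = 0.83824.
z = 8119.0 × 0.83824 = 6805.7 m.

z ≈ 6800 m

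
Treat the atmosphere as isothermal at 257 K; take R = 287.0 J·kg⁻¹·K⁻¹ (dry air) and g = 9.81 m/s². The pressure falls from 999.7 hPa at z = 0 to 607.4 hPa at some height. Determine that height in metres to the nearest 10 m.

Scale height: H = RT/g = 287.0 × 257 / 9.81 = 7518.8 m.
Invert the barometric formula: z = H ln(P₀/P).
P₀/P = 999.7/607.4 = 1.6459; ln(1.6459) = 0.49829.
z = 7518.8 × 0.49829 = 3746.5 m.

z ≈ 3750 m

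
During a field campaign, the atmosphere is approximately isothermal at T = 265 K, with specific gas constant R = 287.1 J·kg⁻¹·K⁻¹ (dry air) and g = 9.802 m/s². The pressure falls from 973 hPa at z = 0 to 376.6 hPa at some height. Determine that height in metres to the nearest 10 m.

Scale height: H = RT/g = 287.1 × 265 / 9.802 = 7761.8 m.
Invert the barometric formula: z = H ln(P₀/P).
P₀/P = 973/376.6 = 2.5836; ln(2.5836) = 0.94918.
z = 7761.8 × 0.94918 = 7367.3 m.

z ≈ 7370 m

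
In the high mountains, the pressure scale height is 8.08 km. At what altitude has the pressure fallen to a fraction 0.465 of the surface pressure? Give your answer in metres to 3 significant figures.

Set P/P₀ = exp(−z/H) = 0.465, so z = −H ln(0.465).
−ln(0.465) = 0.76572; z = 8080.0 × 0.76572 = 6187.0 m.

z ≈ 6190 m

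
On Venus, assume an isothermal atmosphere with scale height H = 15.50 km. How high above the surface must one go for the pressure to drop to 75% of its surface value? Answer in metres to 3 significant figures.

Set P/P₀ = exp(−z/H) = 0.75, so z = −H ln(0.75).
−ln(0.75) = 0.28768; z = 15500 × 0.28768 = 4459.0 m.

z ≈ 4460 m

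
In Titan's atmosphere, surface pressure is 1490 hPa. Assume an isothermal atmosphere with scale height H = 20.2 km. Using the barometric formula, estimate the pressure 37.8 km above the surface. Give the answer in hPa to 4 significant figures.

P ≈ 229.3 hPa

Barometric formula: P = P₀ exp(−z/H).
z/H = 37800/20200 = 1.8713; exp(−1.8713) = 0.15392.
P = 1490 × 0.15392 = 229.34 hPa.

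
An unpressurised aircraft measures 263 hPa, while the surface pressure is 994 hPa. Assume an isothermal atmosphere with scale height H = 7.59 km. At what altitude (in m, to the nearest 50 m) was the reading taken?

z ≈ 10100 m

Invert the barometric formula: z = H ln(P₀/P).
P₀/P = 994/263 = 3.7795; ln(3.7795) = 1.3296.
z = 7590.0 × 1.3296 = 10092 m.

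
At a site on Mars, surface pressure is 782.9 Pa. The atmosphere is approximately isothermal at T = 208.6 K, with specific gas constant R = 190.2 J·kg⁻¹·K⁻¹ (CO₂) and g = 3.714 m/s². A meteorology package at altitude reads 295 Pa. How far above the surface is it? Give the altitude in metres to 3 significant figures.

z ≈ 10400 m

Scale height: H = RT/g = 190.2 × 208.6 / 3.714 = 10683 m.
Invert the barometric formula: z = H ln(P₀/P).
P₀/P = 782.9/295 = 2.6539; ln(2.6539) = 0.97603.
z = 10683 × 0.97603 = 10427 m.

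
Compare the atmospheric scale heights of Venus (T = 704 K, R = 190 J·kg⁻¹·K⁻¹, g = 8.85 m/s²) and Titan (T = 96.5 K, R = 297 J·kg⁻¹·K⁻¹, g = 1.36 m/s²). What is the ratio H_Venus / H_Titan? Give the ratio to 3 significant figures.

H_Venus/H_Titan ≈ 0.717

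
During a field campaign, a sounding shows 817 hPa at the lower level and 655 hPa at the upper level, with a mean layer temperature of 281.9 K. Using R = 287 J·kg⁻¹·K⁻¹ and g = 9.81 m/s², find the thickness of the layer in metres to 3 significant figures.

Hypsometric equation: Δz = (R T̄/g) ln(P₁/P₂).
R T̄/g = 287 × 281.9 / 9.81 = 8247.2 m.
ln(817/655) = ln(1.2473) = 0.22098.
Δz = 8247.2 × 0.22098 = 1822.5 m.

Δz ≈ 1820 m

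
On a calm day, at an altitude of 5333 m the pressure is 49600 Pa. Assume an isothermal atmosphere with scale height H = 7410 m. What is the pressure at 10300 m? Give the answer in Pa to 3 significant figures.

P ≈ 25400 Pa

Between two levels, P₂ = P₁ exp(−Δz/H) with Δz = z₂ − z₁.
Δz = 10300 − 5333.0 = 4967.0 m; Δz/H = 4967.0/7410.0 = 0.67031.
P₂ = 49600 × exp(−0.67031) = 49600 × 0.51155 = 25373 Pa.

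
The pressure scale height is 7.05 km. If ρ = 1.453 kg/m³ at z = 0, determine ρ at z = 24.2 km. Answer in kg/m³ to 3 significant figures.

In an isothermal atmosphere, density decays like pressure: ρ = ρ₀ exp(−z/H).
z/H = 24200/7050.0 = 3.4326; exp(−3.4326) = 0.032303.
ρ = 1.453 × 0.032303 = 0.046936 kg/m³.

ρ ≈ 0.0469 kg/m³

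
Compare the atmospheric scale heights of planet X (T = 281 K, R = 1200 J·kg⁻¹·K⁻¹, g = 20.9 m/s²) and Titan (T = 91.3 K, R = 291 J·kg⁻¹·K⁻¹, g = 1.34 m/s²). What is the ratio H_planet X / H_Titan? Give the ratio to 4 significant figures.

H_planet X/H_Titan ≈ 0.8137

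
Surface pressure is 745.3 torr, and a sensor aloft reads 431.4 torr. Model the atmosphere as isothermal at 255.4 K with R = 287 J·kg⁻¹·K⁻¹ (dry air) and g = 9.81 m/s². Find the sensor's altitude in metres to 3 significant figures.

z ≈ 4090 m

Scale height: H = RT/g = 287 × 255.4 / 9.81 = 7471.9 m.
Invert the barometric formula: z = H ln(P₀/P).
P₀/P = 745.3/431.4 = 1.7276; ln(1.7276) = 0.54673.
z = 7471.9 × 0.54673 = 4085.1 m.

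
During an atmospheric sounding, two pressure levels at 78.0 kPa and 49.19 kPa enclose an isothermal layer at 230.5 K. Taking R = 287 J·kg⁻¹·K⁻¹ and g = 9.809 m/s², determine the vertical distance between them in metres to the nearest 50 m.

Δz ≈ 3100 m

Hypsometric equation: Δz = (R T̄/g) ln(P₁/P₂).
R T̄/g = 287 × 230.5 / 9.809 = 6744.2 m.
ln(78.0/49.19) = ln(1.5857) = 0.46103.
Δz = 6744.2 × 0.46103 = 3109.3 m.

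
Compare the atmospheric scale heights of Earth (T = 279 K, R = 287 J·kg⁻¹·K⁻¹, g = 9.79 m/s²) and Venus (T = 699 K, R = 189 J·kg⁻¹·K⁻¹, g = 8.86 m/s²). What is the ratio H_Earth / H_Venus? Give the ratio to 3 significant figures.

H = RT/g for each body.
H_Earth = 287 × 279 / 9.79 = 8179.1 m.
H_Venus = 189 × 699 / 8.86 = 14911 m.
H_Earth/H_Venus = 8179.1/14911 = 0.54853.

H_Earth/H_Venus ≈ 0.549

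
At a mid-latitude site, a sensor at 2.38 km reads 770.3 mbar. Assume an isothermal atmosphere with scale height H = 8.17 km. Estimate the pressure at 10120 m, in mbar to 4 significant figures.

P ≈ 298.7 mbar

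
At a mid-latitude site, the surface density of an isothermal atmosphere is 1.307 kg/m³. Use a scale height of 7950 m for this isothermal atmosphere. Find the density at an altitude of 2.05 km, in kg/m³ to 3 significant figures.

In an isothermal atmosphere, density decays like pressure: ρ = ρ₀ exp(−z/H).
z/H = 2050.0/7950.0 = 0.25786; exp(−0.25786) = 0.77270.
ρ = 1.307 × 0.77270 = 1.0099 kg/m³.

ρ ≈ 1.01 kg/m³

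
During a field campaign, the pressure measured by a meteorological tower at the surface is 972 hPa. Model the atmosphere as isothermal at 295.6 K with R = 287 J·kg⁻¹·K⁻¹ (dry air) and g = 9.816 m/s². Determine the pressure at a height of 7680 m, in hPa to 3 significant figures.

P ≈ 400 hPa

Scale height: H = RT/g = 287 × 295.6 / 9.816 = 8642.7 m.
Barometric formula: P = P₀ exp(−z/H).
z/H = 7680.0/8642.7 = 0.88861; exp(−0.88861) = 0.41123.
P = 972 × 0.41123 = 399.72 hPa.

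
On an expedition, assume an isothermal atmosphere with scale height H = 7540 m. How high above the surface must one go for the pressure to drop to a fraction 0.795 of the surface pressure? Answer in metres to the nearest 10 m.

Set P/P₀ = exp(−z/H) = 0.795, so z = −H ln(0.795).
−ln(0.795) = 0.22941; z = 7540.0 × 0.22941 = 1729.8 m.

z ≈ 1730 m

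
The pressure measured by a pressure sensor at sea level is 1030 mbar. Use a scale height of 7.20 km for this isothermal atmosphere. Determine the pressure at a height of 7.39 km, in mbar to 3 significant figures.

P ≈ 369 mbar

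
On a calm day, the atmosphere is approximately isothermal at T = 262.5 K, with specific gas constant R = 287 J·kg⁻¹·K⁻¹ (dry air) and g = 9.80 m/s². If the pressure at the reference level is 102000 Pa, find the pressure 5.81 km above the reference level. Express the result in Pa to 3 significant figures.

Scale height: H = RT/g = 287 × 262.5 / 9.80 = 7687.5 m.
Barometric formula: P = P₀ exp(−z/H).
z/H = 5810.0/7687.5 = 0.75577; exp(−0.75577) = 0.46965.
P = 102000 × 0.46965 = 47904 Pa.

P ≈ 47900 Pa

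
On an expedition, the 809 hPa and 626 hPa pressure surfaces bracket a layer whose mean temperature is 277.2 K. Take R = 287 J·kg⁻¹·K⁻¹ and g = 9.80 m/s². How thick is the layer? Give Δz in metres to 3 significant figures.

Hypsometric equation: Δz = (R T̄/g) ln(P₁/P₂).
R T̄/g = 287 × 277.2 / 9.80 = 8118.0 m.
ln(809/626) = ln(1.2923) = 0.25642.
Δz = 8118.0 × 0.25642 = 2081.6 m.

Δz ≈ 2080 m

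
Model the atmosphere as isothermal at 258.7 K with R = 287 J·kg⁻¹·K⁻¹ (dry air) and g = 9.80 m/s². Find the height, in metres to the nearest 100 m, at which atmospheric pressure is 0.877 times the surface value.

Scale height: H = RT/g = 287 × 258.7 / 9.80 = 7576.2 m.
Set P/P₀ = exp(−z/H) = 0.877, so z = −H ln(0.877).
−ln(0.877) = 0.13125; z = 7576.2 × 0.13125 = 994.38 m.

z ≈ 1000 m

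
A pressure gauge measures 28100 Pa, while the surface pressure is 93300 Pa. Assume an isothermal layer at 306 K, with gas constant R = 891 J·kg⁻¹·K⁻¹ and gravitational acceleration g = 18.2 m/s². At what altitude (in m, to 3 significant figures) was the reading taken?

Scale height: H = RT/g = 891 × 306 / 18.2 = 14981 m.
Invert the barometric formula: z = H ln(P₀/P).
P₀/P = 93300/28100 = 3.3203; ln(3.3203) = 1.2001.
z = 14981 × 1.2001 = 17979 m.

z ≈ 18000 m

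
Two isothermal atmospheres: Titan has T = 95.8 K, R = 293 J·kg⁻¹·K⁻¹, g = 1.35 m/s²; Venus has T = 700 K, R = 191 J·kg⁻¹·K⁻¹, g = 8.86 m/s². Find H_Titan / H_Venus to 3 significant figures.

H_Titan/H_Venus ≈ 1.38

H = RT/g for each body.
H_Titan = 293 × 95.8 / 1.35 = 20792 m.
H_Venus = 191 × 700 / 8.86 = 15090 m.
H_Titan/H_Venus = 20792/15090 = 1.3779.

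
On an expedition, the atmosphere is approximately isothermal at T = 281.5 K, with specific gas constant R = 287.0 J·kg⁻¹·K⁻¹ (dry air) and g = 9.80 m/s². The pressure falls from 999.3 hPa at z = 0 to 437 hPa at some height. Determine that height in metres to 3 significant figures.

z ≈ 6820 m

Scale height: H = RT/g = 287.0 × 281.5 / 9.80 = 8243.9 m.
Invert the barometric formula: z = H ln(P₀/P).
P₀/P = 999.3/437 = 2.2867; ln(2.2867) = 0.82711.
z = 8243.9 × 0.82711 = 6818.6 m.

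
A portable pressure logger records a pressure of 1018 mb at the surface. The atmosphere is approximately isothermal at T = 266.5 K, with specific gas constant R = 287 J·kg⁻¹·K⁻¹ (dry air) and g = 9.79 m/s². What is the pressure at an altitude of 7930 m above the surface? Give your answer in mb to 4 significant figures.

P ≈ 368.9 mb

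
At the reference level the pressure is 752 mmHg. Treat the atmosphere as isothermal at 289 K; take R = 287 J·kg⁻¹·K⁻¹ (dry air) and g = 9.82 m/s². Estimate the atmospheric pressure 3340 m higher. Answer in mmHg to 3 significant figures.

Scale height: H = RT/g = 287 × 289 / 9.82 = 8446.3 m.
Barometric formula: P = P₀ exp(−z/H).
z/H = 3340.0/8446.3 = 0.39544; exp(−0.39544) = 0.67338.
P = 752 × 0.67338 = 506.38 mmHg.

P ≈ 506 mmHg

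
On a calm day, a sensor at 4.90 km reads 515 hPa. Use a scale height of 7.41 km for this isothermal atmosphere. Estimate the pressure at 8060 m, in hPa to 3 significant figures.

P ≈ 336 hPa

Between two levels, P₂ = P₁ exp(−Δz/H) with Δz = z₂ − z₁.
Δz = 8060.0 − 4900.0 = 3160.0 m; Δz/H = 3160.0/7410.0 = 0.42645.
P₂ = 515 × exp(−0.42645) = 515 × 0.65282 = 336.20 hPa.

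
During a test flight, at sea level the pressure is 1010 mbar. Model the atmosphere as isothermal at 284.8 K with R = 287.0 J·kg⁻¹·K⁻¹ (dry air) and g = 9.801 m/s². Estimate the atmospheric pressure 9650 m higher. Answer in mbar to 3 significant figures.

P ≈ 318 mbar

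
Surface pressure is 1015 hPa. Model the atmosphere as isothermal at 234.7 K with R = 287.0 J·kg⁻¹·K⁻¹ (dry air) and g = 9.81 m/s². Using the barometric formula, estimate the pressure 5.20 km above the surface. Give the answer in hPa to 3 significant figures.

Scale height: H = RT/g = 287.0 × 234.7 / 9.81 = 6866.4 m.
Barometric formula: P = P₀ exp(−z/H).
z/H = 5200.0/6866.4 = 0.75731; exp(−0.75731) = 0.46893.
P = 1015 × 0.46893 = 475.96 hPa.

P ≈ 476 hPa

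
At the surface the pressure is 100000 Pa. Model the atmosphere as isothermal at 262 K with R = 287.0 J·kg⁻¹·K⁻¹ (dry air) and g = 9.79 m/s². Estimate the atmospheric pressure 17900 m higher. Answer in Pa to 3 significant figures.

P ≈ 9720 Pa

Scale height: H = RT/g = 287.0 × 262 / 9.79 = 7680.7 m.
Barometric formula: P = P₀ exp(−z/H).
z/H = 17900/7680.7 = 2.3305; exp(−2.3305) = 0.097247.
P = 100000 × 0.097247 = 9724.7 Pa.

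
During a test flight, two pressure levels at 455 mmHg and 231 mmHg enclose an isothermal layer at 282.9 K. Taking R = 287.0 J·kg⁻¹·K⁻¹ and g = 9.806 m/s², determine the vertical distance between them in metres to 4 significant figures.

Δz ≈ 5613 m

Hypsometric equation: Δz = (R T̄/g) ln(P₁/P₂).
R T̄/g = 287.0 × 282.9 / 9.806 = 8279.9 m.
ln(455/231) = ln(1.9697) = 0.67788.
Δz = 8279.9 × 0.67788 = 5612.8 m.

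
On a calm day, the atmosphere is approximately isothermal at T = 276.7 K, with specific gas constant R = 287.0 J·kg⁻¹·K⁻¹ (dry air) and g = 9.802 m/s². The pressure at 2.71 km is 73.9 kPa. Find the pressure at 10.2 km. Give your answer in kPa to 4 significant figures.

P ≈ 29.32 kPa

Scale height: H = RT/g = 287.0 × 276.7 / 9.802 = 8101.7 m.
Between two levels, P₂ = P₁ exp(−Δz/H) with Δz = z₂ − z₁.
Δz = 10200 − 2710.0 = 7490.0 m; Δz/H = 7490.0/8101.7 = 0.92450.
P₂ = 73.9 × exp(−0.92450) = 73.9 × 0.39673 = 29.318 kPa.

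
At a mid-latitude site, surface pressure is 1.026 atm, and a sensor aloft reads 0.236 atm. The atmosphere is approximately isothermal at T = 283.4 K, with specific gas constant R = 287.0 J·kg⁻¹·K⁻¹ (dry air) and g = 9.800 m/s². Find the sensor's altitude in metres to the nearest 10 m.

z ≈ 12200 m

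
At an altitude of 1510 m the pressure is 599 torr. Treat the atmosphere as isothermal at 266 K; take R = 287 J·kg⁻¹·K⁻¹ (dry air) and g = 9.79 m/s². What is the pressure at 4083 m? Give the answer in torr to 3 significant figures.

Scale height: H = RT/g = 287 × 266 / 9.79 = 7798.0 m.
Between two levels, P₂ = P₁ exp(−Δz/H) with Δz = z₂ − z₁.
Δz = 4083.0 − 1510.0 = 2573.0 m; Δz/H = 2573.0/7798.0 = 0.32996.
P₂ = 599 × exp(−0.32996) = 599 × 0.71895 = 430.65 torr.

P ≈ 431 torr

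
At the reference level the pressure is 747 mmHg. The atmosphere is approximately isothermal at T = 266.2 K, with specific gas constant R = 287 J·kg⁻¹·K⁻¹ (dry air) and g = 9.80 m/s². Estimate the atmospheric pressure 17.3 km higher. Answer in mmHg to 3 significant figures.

P ≈ 81.2 mmHg

Scale height: H = RT/g = 287 × 266.2 / 9.80 = 7795.9 m.
Barometric formula: P = P₀ exp(−z/H).
z/H = 17300/7795.9 = 2.2191; exp(−2.2191) = 0.10871.
P = 747 × 0.10871 = 81.206 mmHg.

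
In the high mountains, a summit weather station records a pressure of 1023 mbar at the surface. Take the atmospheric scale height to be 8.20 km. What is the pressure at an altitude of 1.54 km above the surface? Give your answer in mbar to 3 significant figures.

P ≈ 848 mbar

Barometric formula: P = P₀ exp(−z/H).
z/H = 1540.0/8200.0 = 0.18780; exp(−0.18780) = 0.82878.
P = 1023 × 0.82878 = 847.84 mbar.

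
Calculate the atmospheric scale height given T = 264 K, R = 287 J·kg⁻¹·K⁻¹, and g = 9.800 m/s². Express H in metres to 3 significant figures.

The scale height of an isothermal atmosphere is H = RT/g.
H = 287 × 264 / 9.800 = 75768/9.800 = 7731.4 m.

H ≈ 7730 m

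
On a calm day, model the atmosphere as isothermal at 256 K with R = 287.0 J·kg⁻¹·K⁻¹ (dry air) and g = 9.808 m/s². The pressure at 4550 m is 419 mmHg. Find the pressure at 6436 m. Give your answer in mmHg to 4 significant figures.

P ≈ 325.7 mmHg

Scale height: H = RT/g = 287.0 × 256 / 9.808 = 7491.0 m.
Between two levels, P₂ = P₁ exp(−Δz/H) with Δz = z₂ − z₁.
Δz = 6436.0 − 4550.0 = 1886.0 m; Δz/H = 1886.0/7491.0 = 0.25177.
P₂ = 419 × exp(−0.25177) = 419 × 0.77742 = 325.74 mmHg.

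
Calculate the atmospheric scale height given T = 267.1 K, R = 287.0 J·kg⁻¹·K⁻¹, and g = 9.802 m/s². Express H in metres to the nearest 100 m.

H ≈ 7800 m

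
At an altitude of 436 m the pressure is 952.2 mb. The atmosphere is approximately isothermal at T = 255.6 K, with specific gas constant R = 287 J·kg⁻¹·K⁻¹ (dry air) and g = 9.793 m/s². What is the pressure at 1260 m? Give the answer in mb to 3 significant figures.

Scale height: H = RT/g = 287 × 255.6 / 9.793 = 7490.8 m.
Between two levels, P₂ = P₁ exp(−Δz/H) with Δz = z₂ − z₁.
Δz = 1260.0 − 436.00 = 824.00 m; Δz/H = 824.00/7490.8 = 0.11000.
P₂ = 952.2 × exp(−0.11000) = 952.2 × 0.89583 = 853.01 mb.

P ≈ 853 mb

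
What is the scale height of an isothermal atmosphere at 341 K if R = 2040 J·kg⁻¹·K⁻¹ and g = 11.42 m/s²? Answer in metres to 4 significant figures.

The scale height of an isothermal atmosphere is H = RT/g.
H = 2040 × 341 / 11.42 = 695640/11.42 = 60914 m.

H ≈ 60910 m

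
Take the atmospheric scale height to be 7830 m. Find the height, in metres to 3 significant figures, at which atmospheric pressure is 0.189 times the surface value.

Set P/P₀ = exp(−z/H) = 0.189, so z = −H ln(0.189).
−ln(0.189) = 1.6660; z = 7830.0 × 1.6660 = 13045 m.

z ≈ 13000 m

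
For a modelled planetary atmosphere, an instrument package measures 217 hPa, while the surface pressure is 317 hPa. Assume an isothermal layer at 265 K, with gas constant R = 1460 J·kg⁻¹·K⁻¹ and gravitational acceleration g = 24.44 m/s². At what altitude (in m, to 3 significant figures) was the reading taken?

z ≈ 6000 m

Scale height: H = RT/g = 1460 × 265 / 24.44 = 15831 m.
Invert the barometric formula: z = H ln(P₀/P).
P₀/P = 317/217 = 1.4608; ln(1.4608) = 0.37898.
z = 15831 × 0.37898 = 5999.6 m.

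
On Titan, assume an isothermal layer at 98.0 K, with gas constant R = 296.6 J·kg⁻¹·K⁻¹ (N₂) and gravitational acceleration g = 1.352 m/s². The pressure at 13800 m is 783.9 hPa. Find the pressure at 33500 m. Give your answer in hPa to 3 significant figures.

P ≈ 314 hPa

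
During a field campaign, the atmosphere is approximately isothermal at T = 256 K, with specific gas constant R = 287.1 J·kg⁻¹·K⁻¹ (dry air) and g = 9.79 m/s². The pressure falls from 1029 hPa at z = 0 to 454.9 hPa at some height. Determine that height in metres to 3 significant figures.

Scale height: H = RT/g = 287.1 × 256 / 9.79 = 7507.4 m.
Invert the barometric formula: z = H ln(P₀/P).
P₀/P = 1029/454.9 = 2.2620; ln(2.2620) = 0.81625.
z = 7507.4 × 0.81625 = 6127.9 m.

z ≈ 6130 m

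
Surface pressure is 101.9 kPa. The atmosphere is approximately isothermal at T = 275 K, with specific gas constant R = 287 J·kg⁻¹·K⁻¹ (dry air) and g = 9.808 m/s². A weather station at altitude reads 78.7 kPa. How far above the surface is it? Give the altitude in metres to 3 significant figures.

z ≈ 2080 m

Scale height: H = RT/g = 287 × 275 / 9.808 = 8047.0 m.
Invert the barometric formula: z = H ln(P₀/P).
P₀/P = 101.9/78.7 = 1.2948; ln(1.2948) = 0.25836.
z = 8047.0 × 0.25836 = 2079.0 m.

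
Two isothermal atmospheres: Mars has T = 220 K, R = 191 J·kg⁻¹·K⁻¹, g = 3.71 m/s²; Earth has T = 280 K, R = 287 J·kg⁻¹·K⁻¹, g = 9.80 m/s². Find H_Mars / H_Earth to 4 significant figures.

H_Mars/H_Earth ≈ 1.381

H = RT/g for each body.
H_Mars = 191 × 220 / 3.71 = 11326 m.
H_Earth = 287 × 280 / 9.80 = 8200.0 m.
H_Mars/H_Earth = 11326/8200.0 = 1.3812.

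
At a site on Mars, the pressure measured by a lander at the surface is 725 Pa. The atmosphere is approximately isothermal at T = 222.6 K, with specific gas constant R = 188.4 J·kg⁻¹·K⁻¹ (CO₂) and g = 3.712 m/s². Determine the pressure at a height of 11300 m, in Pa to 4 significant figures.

P ≈ 266.7 Pa

Scale height: H = RT/g = 188.4 × 222.6 / 3.712 = 11298 m.
Barometric formula: P = P₀ exp(−z/H).
z/H = 11300/11298 = 1.0002; exp(−1.0002) = 0.36781.
P = 725 × 0.36781 = 266.66 Pa.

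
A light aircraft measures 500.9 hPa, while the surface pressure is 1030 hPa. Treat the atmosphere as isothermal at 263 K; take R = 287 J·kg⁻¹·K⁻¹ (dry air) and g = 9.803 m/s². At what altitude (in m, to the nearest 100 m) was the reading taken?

z ≈ 5600 m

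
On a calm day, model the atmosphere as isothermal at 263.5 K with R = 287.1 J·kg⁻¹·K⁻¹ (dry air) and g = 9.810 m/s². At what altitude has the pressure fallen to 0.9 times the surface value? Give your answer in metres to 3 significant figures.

Scale height: H = RT/g = 287.1 × 263.5 / 9.810 = 7711.6 m.
Set P/P₀ = exp(−z/H) = 0.9, so z = −H ln(0.9).
−ln(0.9) = 0.10536; z = 7711.6 × 0.10536 = 812.49 m.

z ≈ 812 m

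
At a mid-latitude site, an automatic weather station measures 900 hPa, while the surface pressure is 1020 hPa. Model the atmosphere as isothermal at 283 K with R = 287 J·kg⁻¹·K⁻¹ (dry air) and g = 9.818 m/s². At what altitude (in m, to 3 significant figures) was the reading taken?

z ≈ 1040 m

Scale height: H = RT/g = 287 × 283 / 9.818 = 8272.7 m.
Invert the barometric formula: z = H ln(P₀/P).
P₀/P = 1020/900 = 1.1333; ln(1.1333) = 0.12513.
z = 8272.7 × 0.12513 = 1035.2 m.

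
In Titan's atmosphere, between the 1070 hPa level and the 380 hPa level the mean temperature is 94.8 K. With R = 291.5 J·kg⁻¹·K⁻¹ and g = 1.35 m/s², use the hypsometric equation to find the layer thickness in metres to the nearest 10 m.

Hypsometric equation: Δz = (R T̄/g) ln(P₁/P₂).
R T̄/g = 291.5 × 94.8 / 1.35 = 20470 m.
ln(1070/380) = ln(2.8158) = 1.0352.
Δz = 20470 × 1.0352 = 21191 m.

Δz ≈ 21190 m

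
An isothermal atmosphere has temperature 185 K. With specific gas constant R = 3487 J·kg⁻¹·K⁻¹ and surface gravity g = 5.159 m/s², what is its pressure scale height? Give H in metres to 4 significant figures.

H ≈ 125000 m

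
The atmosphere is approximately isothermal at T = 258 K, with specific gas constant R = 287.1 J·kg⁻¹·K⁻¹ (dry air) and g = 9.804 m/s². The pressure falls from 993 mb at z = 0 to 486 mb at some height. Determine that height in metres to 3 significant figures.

Scale height: H = RT/g = 287.1 × 258 / 9.804 = 7555.3 m.
Invert the barometric formula: z = H ln(P₀/P).
P₀/P = 993/486 = 2.0432; ln(2.0432) = 0.71452.
z = 7555.3 × 0.71452 = 5398.4 m.

z ≈ 5400 m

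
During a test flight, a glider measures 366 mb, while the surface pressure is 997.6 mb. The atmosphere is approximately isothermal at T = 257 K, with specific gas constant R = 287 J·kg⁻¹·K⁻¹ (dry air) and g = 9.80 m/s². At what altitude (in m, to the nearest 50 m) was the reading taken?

z ≈ 7550 m

Scale height: H = RT/g = 287 × 257 / 9.80 = 7526.4 m.
Invert the barometric formula: z = H ln(P₀/P).
P₀/P = 997.6/366 = 2.7257; ln(2.7257) = 1.0027.
z = 7526.4 × 1.0027 = 7546.7 m.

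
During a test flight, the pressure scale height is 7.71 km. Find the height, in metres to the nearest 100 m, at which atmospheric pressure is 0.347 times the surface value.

z ≈ 8200 m

Set P/P₀ = exp(−z/H) = 0.347, so z = −H ln(0.347).
−ln(0.347) = 1.0584; z = 7710.0 × 1.0584 = 8160.3 m.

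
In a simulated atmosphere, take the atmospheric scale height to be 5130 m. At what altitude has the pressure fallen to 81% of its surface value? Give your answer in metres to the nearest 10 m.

z ≈ 1080 m

Set P/P₀ = exp(−z/H) = 0.81, so z = −H ln(0.81).
−ln(0.81) = 0.21072; z = 5130.0 × 0.21072 = 1081.0 m.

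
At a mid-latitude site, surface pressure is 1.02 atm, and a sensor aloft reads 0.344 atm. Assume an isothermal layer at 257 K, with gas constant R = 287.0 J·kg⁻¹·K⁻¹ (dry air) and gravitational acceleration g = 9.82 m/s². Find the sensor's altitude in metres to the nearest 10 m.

Scale height: H = RT/g = 287.0 × 257 / 9.82 = 7511.1 m.
Invert the barometric formula: z = H ln(P₀/P).
P₀/P = 1.02/0.344 = 2.9651; ln(2.9651) = 1.0869.
z = 7511.1 × 1.0869 = 8163.8 m.

z ≈ 8160 m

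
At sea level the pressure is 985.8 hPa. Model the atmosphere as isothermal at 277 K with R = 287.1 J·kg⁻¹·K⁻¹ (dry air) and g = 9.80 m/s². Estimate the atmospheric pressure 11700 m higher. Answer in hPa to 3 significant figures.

Scale height: H = RT/g = 287.1 × 277 / 9.80 = 8115.0 m.
Barometric formula: P = P₀ exp(−z/H).
z/H = 11700/8115.0 = 1.4418; exp(−1.4418) = 0.23650.
P = 985.8 × 0.23650 = 233.14 hPa.

P ≈ 233 hPa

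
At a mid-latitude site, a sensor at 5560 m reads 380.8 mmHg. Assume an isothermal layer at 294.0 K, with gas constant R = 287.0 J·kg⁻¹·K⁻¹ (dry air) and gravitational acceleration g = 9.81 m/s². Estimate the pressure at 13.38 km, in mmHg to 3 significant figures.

P ≈ 153 mmHg

Scale height: H = RT/g = 287.0 × 294.0 / 9.81 = 8601.2 m.
Between two levels, P₂ = P₁ exp(−Δz/H) with Δz = z₂ − z₁.
Δz = 13380 − 5560.0 = 7820.0 m; Δz/H = 7820.0/8601.2 = 0.90918.
P₂ = 380.8 × exp(−0.90918) = 380.8 × 0.40285 = 153.41 mmHg.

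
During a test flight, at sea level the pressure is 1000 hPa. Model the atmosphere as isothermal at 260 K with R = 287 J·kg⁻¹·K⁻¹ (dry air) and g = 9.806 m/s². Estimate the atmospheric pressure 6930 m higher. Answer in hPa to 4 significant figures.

P ≈ 402.2 hPa

Scale height: H = RT/g = 287 × 260 / 9.806 = 7609.6 m.
Barometric formula: P = P₀ exp(−z/H).
z/H = 6930.0/7609.6 = 0.91069; exp(−0.91069) = 0.40225.
P = 1000 × 0.40225 = 402.25 hPa.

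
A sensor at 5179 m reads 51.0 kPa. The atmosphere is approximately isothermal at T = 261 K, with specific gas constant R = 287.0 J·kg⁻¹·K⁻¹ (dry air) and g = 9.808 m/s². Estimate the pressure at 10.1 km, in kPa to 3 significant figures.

P ≈ 26.8 kPa

Scale height: H = RT/g = 287.0 × 261 / 9.808 = 7637.3 m.
Between two levels, P₂ = P₁ exp(−Δz/H) with Δz = z₂ − z₁.
Δz = 10100 − 5179.0 = 4921.0 m; Δz/H = 4921.0/7637.3 = 0.64434.
P₂ = 51.0 × exp(−0.64434) = 51.0 × 0.52501 = 26.776 kPa.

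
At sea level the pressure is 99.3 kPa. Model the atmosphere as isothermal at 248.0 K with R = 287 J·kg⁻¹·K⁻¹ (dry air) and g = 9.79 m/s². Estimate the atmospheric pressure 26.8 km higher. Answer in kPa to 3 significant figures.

Scale height: H = RT/g = 287 × 248.0 / 9.79 = 7270.3 m.
Barometric formula: P = P₀ exp(−z/H).
z/H = 26800/7270.3 = 3.6862; exp(−3.6862) = 0.025067.
P = 99.3 × 0.025067 = 2.4892 kPa.

P ≈ 2.49 kPa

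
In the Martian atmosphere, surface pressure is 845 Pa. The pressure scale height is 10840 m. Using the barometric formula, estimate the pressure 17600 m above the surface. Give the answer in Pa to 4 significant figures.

Barometric formula: P = P₀ exp(−z/H).
z/H = 17600/10840 = 1.6236; exp(−1.6236) = 0.19719.
P = 845 × 0.19719 = 166.63 Pa.

P ≈ 166.6 Pa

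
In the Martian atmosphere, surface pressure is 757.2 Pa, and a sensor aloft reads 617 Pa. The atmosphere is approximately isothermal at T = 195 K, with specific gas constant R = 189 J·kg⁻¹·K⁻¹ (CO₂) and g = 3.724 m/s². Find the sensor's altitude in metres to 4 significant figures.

z ≈ 2026 m

Scale height: H = RT/g = 189 × 195 / 3.724 = 9896.6 m.
Invert the barometric formula: z = H ln(P₀/P).
P₀/P = 757.2/617 = 1.2272; ln(1.2272) = 0.20474.
z = 9896.6 × 0.20474 = 2026.2 m.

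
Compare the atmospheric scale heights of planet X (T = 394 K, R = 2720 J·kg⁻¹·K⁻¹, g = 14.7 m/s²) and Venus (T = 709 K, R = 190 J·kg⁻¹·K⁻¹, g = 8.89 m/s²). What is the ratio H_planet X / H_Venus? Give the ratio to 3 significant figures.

H_planet X/H_Venus ≈ 4.81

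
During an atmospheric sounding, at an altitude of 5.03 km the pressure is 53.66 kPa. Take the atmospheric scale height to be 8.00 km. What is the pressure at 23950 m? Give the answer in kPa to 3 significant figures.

P ≈ 5.04 kPa

Between two levels, P₂ = P₁ exp(−Δz/H) with Δz = z₂ − z₁.
Δz = 23950 − 5030.0 = 18920 m; Δz/H = 18920/8000.0 = 2.3650.
P₂ = 53.66 × exp(−2.3650) = 53.66 × 0.093949 = 5.0413 kPa.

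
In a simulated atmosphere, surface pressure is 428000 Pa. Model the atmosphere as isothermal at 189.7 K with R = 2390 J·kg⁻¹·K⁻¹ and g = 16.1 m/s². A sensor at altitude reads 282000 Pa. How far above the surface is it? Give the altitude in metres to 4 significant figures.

Scale height: H = RT/g = 2390 × 189.7 / 16.1 = 28160 m.
Invert the barometric formula: z = H ln(P₀/P).
P₀/P = 428000/282000 = 1.5177; ln(1.5177) = 0.41720.
z = 28160 × 0.41720 = 11748 m.

z ≈ 11750 m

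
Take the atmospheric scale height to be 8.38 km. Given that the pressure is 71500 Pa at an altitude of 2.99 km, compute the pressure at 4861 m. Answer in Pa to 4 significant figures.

P ≈ 57190 Pa

Between two levels, P₂ = P₁ exp(−Δz/H) with Δz = z₂ − z₁.
Δz = 4861.0 − 2990.0 = 1871.0 m; Δz/H = 1871.0/8380.0 = 0.22327.
P₂ = 71500 × exp(−0.22327) = 71500 × 0.79990 = 57193 Pa.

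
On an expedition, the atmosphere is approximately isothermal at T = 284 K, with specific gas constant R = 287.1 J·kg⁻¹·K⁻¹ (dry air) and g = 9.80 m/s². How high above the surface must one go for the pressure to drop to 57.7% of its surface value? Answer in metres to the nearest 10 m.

Scale height: H = RT/g = 287.1 × 284 / 9.80 = 8320.0 m.
Set P/P₀ = exp(−z/H) = 0.577, so z = −H ln(0.577).
−ln(0.577) = 0.54991; z = 8320.0 × 0.54991 = 4575.3 m.

z ≈ 4580 m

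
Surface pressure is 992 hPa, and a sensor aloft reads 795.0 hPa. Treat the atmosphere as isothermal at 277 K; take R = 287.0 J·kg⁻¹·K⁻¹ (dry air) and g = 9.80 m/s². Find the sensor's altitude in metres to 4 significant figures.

z ≈ 1796 m

Scale height: H = RT/g = 287.0 × 277 / 9.80 = 8112.1 m.
Invert the barometric formula: z = H ln(P₀/P).
P₀/P = 992/795.0 = 1.2478; ln(1.2478) = 0.22138.
z = 8112.1 × 0.22138 = 1795.9 m.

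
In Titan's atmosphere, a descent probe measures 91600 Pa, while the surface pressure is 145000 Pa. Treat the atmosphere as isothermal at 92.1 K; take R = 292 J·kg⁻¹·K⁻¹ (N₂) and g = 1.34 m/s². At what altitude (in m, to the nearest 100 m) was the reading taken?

Scale height: H = RT/g = 292 × 92.1 / 1.34 = 20070 m.
Invert the barometric formula: z = H ln(P₀/P).
P₀/P = 145000/91600 = 1.5830; ln(1.5830) = 0.45932.
z = 20070 × 0.45932 = 9218.6 m.

z ≈ 9200 m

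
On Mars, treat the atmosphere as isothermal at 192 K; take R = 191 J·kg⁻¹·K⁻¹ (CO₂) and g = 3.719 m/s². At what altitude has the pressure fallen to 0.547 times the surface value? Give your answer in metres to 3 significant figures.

z ≈ 5950 m

Scale height: H = RT/g = 191 × 192 / 3.719 = 9860.7 m.
Set P/P₀ = exp(−z/H) = 0.547, so z = −H ln(0.547).
−ln(0.547) = 0.60331; z = 9860.7 × 0.60331 = 5949.1 m.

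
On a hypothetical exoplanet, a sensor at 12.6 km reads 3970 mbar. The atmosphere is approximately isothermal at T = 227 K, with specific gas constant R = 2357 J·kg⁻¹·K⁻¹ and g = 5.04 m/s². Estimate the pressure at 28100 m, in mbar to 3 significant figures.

P ≈ 3430 mbar

Scale height: H = RT/g = 2357 × 227 / 5.04 = 106160 m.
Between two levels, P₂ = P₁ exp(−Δz/H) with Δz = z₂ − z₁.
Δz = 28100 − 12600 = 15500 m; Δz/H = 15500/106160 = 0.14601.
P₂ = 3970 × exp(−0.14601) = 3970 × 0.86415 = 3430.7 mbar.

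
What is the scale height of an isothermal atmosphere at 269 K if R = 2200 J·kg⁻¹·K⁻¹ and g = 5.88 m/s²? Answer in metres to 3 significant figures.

The scale height of an isothermal atmosphere is H = RT/g.
H = 2200 × 269 / 5.88 = 591800/5.88 = 100650 m.

H ≈ 101000 m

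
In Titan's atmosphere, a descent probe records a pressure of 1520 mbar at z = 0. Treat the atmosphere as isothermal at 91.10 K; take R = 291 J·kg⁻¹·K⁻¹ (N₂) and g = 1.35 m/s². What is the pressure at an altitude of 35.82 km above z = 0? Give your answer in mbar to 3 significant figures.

Scale height: H = RT/g = 291 × 91.10 / 1.35 = 19637 m.
Barometric formula: P = P₀ exp(−z/H).
z/H = 35820/19637 = 1.8241; exp(−1.8241) = 0.16136.
P = 1520 × 0.16136 = 245.27 mbar.

P ≈ 245 mbar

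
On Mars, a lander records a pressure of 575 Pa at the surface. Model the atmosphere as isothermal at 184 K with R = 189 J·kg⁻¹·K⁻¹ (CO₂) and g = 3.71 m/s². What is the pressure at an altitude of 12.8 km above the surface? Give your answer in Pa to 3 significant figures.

P ≈ 147 Pa

Scale height: H = RT/g = 189 × 184 / 3.71 = 9373.6 m.
Barometric formula: P = P₀ exp(−z/H).
z/H = 12800/9373.6 = 1.3655; exp(−1.3655) = 0.25525.
P = 575 × 0.25525 = 146.77 Pa.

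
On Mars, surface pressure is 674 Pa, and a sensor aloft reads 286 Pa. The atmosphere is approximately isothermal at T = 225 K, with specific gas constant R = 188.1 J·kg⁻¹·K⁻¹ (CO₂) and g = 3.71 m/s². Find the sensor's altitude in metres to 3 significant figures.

z ≈ 9780 m

Scale height: H = RT/g = 188.1 × 225 / 3.71 = 11408 m.
Invert the barometric formula: z = H ln(P₀/P).
P₀/P = 674/286 = 2.3566; ln(2.3566) = 0.85722.
z = 11408 × 0.85722 = 9779.2 m.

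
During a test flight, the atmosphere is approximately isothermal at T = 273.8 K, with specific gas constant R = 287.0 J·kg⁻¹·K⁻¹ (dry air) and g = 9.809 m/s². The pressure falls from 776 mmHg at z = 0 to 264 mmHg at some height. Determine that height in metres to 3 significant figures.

z ≈ 8640 m

Scale height: H = RT/g = 287.0 × 273.8 / 9.809 = 8011.1 m.
Invert the barometric formula: z = H ln(P₀/P).
P₀/P = 776/264 = 2.9394; ln(2.9394) = 1.0782.
z = 8011.1 × 1.0782 = 8637.6 m.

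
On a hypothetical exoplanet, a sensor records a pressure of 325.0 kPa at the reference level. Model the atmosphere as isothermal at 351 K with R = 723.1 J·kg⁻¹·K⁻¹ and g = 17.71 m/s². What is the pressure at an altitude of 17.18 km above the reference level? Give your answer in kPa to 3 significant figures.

Scale height: H = RT/g = 723.1 × 351 / 17.71 = 14331 m.
Barometric formula: P = P₀ exp(−z/H).
z/H = 17180/14331 = 1.1988; exp(−1.1988) = 0.30156.
P = 325.0 × 0.30156 = 98.007 kPa.

P ≈ 98.0 kPa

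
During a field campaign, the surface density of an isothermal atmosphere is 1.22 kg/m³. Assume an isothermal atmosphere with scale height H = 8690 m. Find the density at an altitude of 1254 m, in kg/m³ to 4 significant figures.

ρ ≈ 1.056 kg/m³

In an isothermal atmosphere, density decays like pressure: ρ = ρ₀ exp(−z/H).
z/H = 1254.0/8690.0 = 0.14430; exp(−0.14430) = 0.86563.
ρ = 1.22 × 0.86563 = 1.0561 kg/m³.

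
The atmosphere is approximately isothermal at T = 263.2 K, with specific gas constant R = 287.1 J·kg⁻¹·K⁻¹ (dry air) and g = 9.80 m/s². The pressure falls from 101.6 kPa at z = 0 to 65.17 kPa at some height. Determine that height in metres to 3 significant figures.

Scale height: H = RT/g = 287.1 × 263.2 / 9.80 = 7710.7 m.
Invert the barometric formula: z = H ln(P₀/P).
P₀/P = 101.6/65.17 = 1.5590; ln(1.5590) = 0.44404.
z = 7710.7 × 0.44404 = 3423.9 m.

z ≈ 3420 m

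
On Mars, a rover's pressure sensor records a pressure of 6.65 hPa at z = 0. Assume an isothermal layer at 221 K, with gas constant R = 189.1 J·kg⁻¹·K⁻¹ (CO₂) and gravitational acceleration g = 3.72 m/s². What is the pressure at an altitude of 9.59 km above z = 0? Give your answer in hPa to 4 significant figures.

P ≈ 2.832 hPa

Scale height: H = RT/g = 189.1 × 221 / 3.72 = 11234 m.
Barometric formula: P = P₀ exp(−z/H).
z/H = 9590.0/11234 = 0.85366; exp(−0.85366) = 0.42585.
P = 6.65 × 0.42585 = 2.8319 hPa.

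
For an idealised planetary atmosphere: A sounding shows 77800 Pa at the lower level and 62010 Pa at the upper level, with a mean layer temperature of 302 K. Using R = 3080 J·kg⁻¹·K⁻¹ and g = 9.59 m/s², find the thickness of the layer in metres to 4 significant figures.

Hypsometric equation: Δz = (R T̄/g) ln(P₁/P₂).
R T̄/g = 3080 × 302 / 9.59 = 96993 m.
ln(77800/62010) = ln(1.2546) = 0.22682.
Δz = 96993 × 0.22682 = 22000 m.

Δz ≈ 22000 m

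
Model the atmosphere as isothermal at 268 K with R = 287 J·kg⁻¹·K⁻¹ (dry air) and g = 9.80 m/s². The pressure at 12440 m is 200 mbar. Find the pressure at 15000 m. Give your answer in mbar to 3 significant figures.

Scale height: H = RT/g = 287 × 268 / 9.80 = 7848.6 m.
Between two levels, P₂ = P₁ exp(−Δz/H) with Δz = z₂ − z₁.
Δz = 15000 − 12440 = 2560.0 m; Δz/H = 2560.0/7848.6 = 0.32617.
P₂ = 200 × exp(−0.32617) = 200 × 0.72168 = 144.34 mbar.

P ≈ 144 mbar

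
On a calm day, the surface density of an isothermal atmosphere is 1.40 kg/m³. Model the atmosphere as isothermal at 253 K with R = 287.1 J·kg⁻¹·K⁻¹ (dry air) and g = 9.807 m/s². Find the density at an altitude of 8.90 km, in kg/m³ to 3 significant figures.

ρ ≈ 0.421 kg/m³

Scale height: H = RT/g = 287.1 × 253 / 9.807 = 7406.6 m.
In an isothermal atmosphere, density decays like pressure: ρ = ρ₀ exp(−z/H).
z/H = 8900.0/7406.6 = 1.2016; exp(−1.2016) = 0.30071.
ρ = 1.40 × 0.30071 = 0.42099 kg/m³.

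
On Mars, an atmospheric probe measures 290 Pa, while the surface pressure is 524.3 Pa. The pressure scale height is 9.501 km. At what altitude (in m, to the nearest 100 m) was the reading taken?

Invert the barometric formula: z = H ln(P₀/P).
P₀/P = 524.3/290 = 1.8079; ln(1.8079) = 0.59217.
z = 9501.0 × 0.59217 = 5626.2 m.

z ≈ 5600 m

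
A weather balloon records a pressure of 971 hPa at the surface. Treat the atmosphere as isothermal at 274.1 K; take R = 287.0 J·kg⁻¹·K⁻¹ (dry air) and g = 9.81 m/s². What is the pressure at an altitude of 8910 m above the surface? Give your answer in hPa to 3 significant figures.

P ≈ 320 hPa

Scale height: H = RT/g = 287.0 × 274.1 / 9.81 = 8019.0 m.
Barometric formula: P = P₀ exp(−z/H).
z/H = 8910.0/8019.0 = 1.1111; exp(−1.1111) = 0.32920.
P = 971 × 0.32920 = 319.65 hPa.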